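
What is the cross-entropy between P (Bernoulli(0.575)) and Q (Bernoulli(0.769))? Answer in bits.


H(P,Q) = -p*log2(q) - (1-p)*log2(1-q). -0.575*log2(0.769) = 0.217893; -0.425*log2(0.231) = 0.898465. H(P,Q) = 0.217893 + 0.898465 = 1.1164

1.1164 bits


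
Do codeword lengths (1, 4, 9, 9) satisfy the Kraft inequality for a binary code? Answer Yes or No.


Kraft sum = sum(2^(-l_i)) = 0.5664, need <= 1. Result: satisfied (a binary prefix-free code with these lengths exists)

Yes


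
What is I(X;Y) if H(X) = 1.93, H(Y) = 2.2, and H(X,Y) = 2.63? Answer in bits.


I(X;Y) = H(X) + H(Y) - H(X,Y) = 1.93 + 2.2 - 2.63 = 1.5

1.5 bits


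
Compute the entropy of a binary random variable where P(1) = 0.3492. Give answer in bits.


H = -p*log2(p) - (1-p)*log2(1-p). -0.3492*log2(0.3492) = 0.530042; -0.6508*log2(0.6508) = 0.403310. H = 0.530042 + 0.403310 = 0.9334

0.9334 bits


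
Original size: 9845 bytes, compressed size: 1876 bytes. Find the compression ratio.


Ratio = original / compressed = 9845 / 1876 = 5.2479

5.2479


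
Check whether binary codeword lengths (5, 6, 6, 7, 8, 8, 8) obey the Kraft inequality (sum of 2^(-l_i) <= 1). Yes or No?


Kraft sum = sum(2^(-l_i)) = 0.082, need <= 1. Result: satisfied (a binary prefix-free code with these lengths exists)

Yes


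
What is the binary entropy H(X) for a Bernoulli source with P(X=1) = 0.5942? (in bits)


H = -p*log2(p) - (1-p)*log2(1-p). -0.5942*log2(0.5942) = 0.446232; -0.4058*log2(0.4058) = 0.528010. H = 0.446232 + 0.528010 = 0.9742

0.9742 bits


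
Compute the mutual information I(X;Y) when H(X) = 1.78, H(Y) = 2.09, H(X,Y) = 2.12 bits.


I(X;Y) = H(X) + H(Y) - H(X,Y) = 1.78 + 2.09 - 2.12 = 1.75

1.75 bits


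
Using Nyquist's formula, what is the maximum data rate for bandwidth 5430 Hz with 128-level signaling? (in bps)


Rate = 2 * B * log2(M) = 2 * 5430 * 7.0 = 76020.0

76020.0 bps


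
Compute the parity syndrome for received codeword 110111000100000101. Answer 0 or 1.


Syndrome = XOR of all bits = 1 XOR 1 XOR 0 XOR 1 XOR 1 XOR 1 XOR 0 XOR 0 XOR 0 XOR 1 XOR 0 XOR 0 XOR 0 XOR 0 XOR 0 XOR 1 XOR 0 XOR 1 = 0

0


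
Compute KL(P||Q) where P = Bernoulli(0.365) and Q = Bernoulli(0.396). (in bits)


KL = p*log2(p/q) + (1-p)*log2((1-p)/(1-q)) = 0.365*log2(0.365/0.396) + 0.635*log2(0.635/0.604) = 0.0029

0.0029 bits


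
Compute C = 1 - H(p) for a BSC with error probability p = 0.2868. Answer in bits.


H(p) = -p*log2(p) - (1-p)*log2(1-p) = -0.2868*log2(0.2868) - 0.7132*log2(0.7132) = 0.516780 + 0.347772 = 0.8646. C = 1 - H(p) = 1 - 0.8646 = 0.1354

0.1354 bits


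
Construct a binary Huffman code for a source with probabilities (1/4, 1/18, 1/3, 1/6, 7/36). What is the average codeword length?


Huffman construction (repeatedly merge the two least-probable nodes; each merge adds 1 bit to every symbol beneath it): 1/18 + 1/6 = 2/9; 7/36 + 2/9 = 5/12; 1/4 + 1/3 = 7/12; 5/12 + 7/12 = 1. Resulting codeword lengths (in the order the probabilities were given): (2, 3, 2, 3, 2). L_avg = sum(p_i * l_i) = 1/4*2 + 1/18*3 + 1/3*2 + 1/6*3 + 7/36*2 = 20/9 = 2.2222

2.2222 bits


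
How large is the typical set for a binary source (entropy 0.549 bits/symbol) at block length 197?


log2|A_typical| = nH = 197 * 0.549 = 108.153, so |A_typical| ~ 2^108.153 = 3.608e+32

3.608e+32


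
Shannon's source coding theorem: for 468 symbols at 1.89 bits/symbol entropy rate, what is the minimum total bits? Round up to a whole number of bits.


Minimum bits >= n * H = 468 * 1.89 = 884.52, rounded up to a whole number of bits = 885

885 bits


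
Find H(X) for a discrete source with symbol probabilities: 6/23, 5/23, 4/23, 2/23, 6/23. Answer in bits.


H = -sum(p_i * log2(p_i)). Terms: -(6/23)*log2(6/23) = 0.505722; -(5/23)*log2(5/23) = 0.478616; -(4/23)*log2(4/23) = 0.438880; -(2/23)*log2(2/23) = 0.306397; -(6/23)*log2(6/23) = 0.505722. H = 0.505722 + 0.478616 + 0.438880 + 0.306397 + 0.505722 = 2.2353

2.2353 bits


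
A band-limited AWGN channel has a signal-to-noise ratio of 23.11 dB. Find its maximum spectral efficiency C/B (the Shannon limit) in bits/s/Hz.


SNR_linear = 10^(23.11/10) = 204.6445; C/B = log2(1 + SNR_linear) = log2(1 + 204.6445) = 7.684

7.684 bits/s/Hz


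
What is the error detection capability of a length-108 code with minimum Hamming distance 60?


Detection capability = d_min - 1 = 60 - 1 = 59

59 errors


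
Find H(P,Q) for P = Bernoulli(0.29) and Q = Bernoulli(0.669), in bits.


H(P,Q) = -p*log2(q) - (1-p)*log2(1-q). -0.29*log2(0.669) = 0.168177; -0.71*log2(0.331) = 1.132519. H(P,Q) = 0.168177 + 1.132519 = 1.3007

1.3007 bits


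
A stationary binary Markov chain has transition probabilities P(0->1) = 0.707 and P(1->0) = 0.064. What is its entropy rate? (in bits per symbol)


Stationary distribution: pi_0 = p10/(p01+p10) = 0.083, pi_1 = 0.917. Entropy rate H' = pi_0*H(p01) + pi_1*H(p10) = 0.083*0.8726 + 0.917*0.3431 = 0.3871

0.3871 bits/symbol


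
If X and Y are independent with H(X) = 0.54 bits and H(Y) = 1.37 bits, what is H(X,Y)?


For independent variables, H(X,Y) = H(X) + H(Y) = 0.54 + 1.37 = 1.91

1.91 bits


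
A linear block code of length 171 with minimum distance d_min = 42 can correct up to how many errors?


Correction capability = floor((d-1)/2) = floor((42-1)/2) = 20

20 errors


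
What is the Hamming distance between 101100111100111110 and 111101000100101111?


Count differing positions: . ^ . . . ^ ^ ^ ^ . . . . ^ . . . ^ = 7 differences

7


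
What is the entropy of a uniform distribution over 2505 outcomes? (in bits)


H = log2(n) = log2(2505) = 11.2906

11.2906 bits


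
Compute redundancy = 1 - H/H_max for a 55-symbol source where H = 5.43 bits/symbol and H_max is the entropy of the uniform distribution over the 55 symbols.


H_max = log2(K) = log2(55) = 5.7814 bits/symbol. Redundancy = 1 - H/H_max = 1 - 5.43/5.7814 = 1 - 0.9392 = 0.0608

0.0608


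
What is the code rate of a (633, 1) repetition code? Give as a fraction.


Rate = k/n = 1/633

1/633


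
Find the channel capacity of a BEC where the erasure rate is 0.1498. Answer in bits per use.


C = 1 - epsilon = 1 - 0.1498 = 0.8502

0.8502 bits


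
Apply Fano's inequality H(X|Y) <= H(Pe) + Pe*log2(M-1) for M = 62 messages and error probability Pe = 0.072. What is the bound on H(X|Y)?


H(Pe) = -Pe*log2(Pe) - (1-Pe)*log2(1-Pe) = -0.072*log2(0.072) - 0.928*log2(0.928) = 0.273302 + 0.100041 = 0.3733. Pe*log2(M-1) = 0.072*log2(61) = 0.427013. Bound = H(Pe) + Pe*log2(M-1) = 0.273302 + 0.100041 + 0.427013 = 0.8004

0.8004 bits


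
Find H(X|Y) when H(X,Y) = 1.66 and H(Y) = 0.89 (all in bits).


H(X|Y) = H(X,Y) - H(Y) = 1.66 - 0.89 = 0.77

0.77 bits


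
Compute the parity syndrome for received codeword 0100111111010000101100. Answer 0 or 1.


Syndrome = XOR of all bits = 0 XOR 1 XOR 0 XOR 0 XOR 1 XOR 1 XOR 1 XOR 1 XOR 1 XOR 1 XOR 0 XOR 1 XOR 0 XOR 0 XOR 0 XOR 0 XOR 1 XOR 0 XOR 1 XOR 1 XOR 0 XOR 0 = 1

1


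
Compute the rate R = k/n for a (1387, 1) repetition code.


Rate = k/n = 1/1387

1/1387


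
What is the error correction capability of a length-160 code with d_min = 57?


Correction capability = floor((d-1)/2) = floor((57-1)/2) = 28

28 errors


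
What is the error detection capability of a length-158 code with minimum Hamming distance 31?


Detection capability = d_min - 1 = 31 - 1 = 30

30 errors


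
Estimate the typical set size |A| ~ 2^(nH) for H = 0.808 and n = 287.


log2|A_typical| = nH = 287 * 0.808 = 231.896, so |A_typical| ~ 2^231.896 = 6.422e+69

6.422e+69


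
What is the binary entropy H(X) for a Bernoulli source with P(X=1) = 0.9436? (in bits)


H = -p*log2(p) - (1-p)*log2(1-p). -0.9436*log2(0.9436) = 0.079029; -0.0564*log2(0.0564) = 0.233956. H = 0.079029 + 0.233956 = 0.313

0.313 bits


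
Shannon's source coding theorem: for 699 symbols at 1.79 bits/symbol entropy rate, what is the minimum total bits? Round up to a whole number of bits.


Minimum bits >= n * H = 699 * 1.79 = 1251.21, rounded up to a whole number of bits = 1252

1252 bits


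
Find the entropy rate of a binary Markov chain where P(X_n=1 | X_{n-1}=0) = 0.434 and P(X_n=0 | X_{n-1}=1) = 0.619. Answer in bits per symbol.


Stationary distribution: pi_0 = p10/(p01+p10) = 0.5878, pi_1 = 0.4122. Entropy rate H' = pi_0*H(p01) + pi_1*H(p10) = 0.5878*0.9874 + 0.4122*0.9587 = 0.9756

0.9756 bits/symbol


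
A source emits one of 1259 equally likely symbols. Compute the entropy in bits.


H = log2(n) = log2(1259) = 10.2981

10.2981 bits


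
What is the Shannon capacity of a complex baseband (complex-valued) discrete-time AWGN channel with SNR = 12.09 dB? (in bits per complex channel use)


SNR_linear = 10^(12.09/10) = 16.1808; C = log2(1 + SNR_linear) = log2(1 + 16.1808) = 4.1027

4.1027 bits/channel use


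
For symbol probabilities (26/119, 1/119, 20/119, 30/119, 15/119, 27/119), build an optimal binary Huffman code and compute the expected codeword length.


Huffman construction (repeatedly merge the two least-probable nodes; each merge adds 1 bit to every symbol beneath it): 1/119 + 15/119 = 16/119; 16/119 + 20/119 = 36/119; 26/119 + 27/119 = 53/119; 30/119 + 36/119 = 66/119; 53/119 + 66/119 = 1. Resulting codeword lengths (in the order the probabilities were given): (2, 4, 3, 2, 4, 2). L_avg = sum(p_i * l_i) = 26/119*2 + 1/119*4 + 20/119*3 + 30/119*2 + 15/119*4 + 27/119*2 = 290/119 = 2.437

2.437 bits


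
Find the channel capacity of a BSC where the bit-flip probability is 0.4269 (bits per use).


H(p) = -p*log2(p) - (1-p)*log2(1-p) = -0.4269*log2(0.4269) - 0.5731*log2(0.5731) = 0.524246 + 0.460280 = 0.9845. C = 1 - H(p) = 1 - 0.9845 = 0.0155

0.0155 bits


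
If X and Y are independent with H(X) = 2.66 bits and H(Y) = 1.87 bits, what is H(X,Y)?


For independent variables, H(X,Y) = H(X) + H(Y) = 2.66 + 1.87 = 4.53

4.53 bits


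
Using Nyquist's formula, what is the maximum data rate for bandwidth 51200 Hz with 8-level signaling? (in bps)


Rate = 2 * B * log2(M) = 2 * 51200 * 3.0 = 307200.0

307200.0 bps


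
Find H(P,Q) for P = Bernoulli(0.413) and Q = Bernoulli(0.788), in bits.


H(P,Q) = -p*log2(q) - (1-p)*log2(1-q). -0.413*log2(0.788) = 0.141962; -0.587*log2(0.212) = 1.313626. H(P,Q) = 0.141962 + 1.313626 = 1.4556

1.4556 bits


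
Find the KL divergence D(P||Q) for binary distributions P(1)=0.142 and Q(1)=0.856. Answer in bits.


KL = p*log2(p/q) + (1-p)*log2((1-p)/(1-q)) = 0.142*log2(0.142/0.856) + 0.858*log2(0.858/0.144) = 1.8412

1.8412 bits


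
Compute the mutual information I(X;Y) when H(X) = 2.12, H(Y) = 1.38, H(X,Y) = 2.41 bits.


I(X;Y) = H(X) + H(Y) - H(X,Y) = 2.12 + 1.38 - 2.41 = 1.09

1.09 bits


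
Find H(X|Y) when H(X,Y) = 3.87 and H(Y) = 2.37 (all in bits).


H(X|Y) = H(X,Y) - H(Y) = 3.87 - 2.37 = 1.5

1.5 bits


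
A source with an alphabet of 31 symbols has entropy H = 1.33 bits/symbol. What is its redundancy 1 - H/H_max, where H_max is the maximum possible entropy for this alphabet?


H_max = log2(K) = log2(31) = 4.9542 bits/symbol. Redundancy = 1 - H/H_max = 1 - 1.33/4.9542 = 1 - 0.2685 = 0.7315

0.7315


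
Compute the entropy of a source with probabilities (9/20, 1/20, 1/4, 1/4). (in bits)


H = -sum(p_i * log2(p_i)). Terms: -(9/20)*log2(9/20) = 0.518401; -(1/20)*log2(1/20) = 0.216096; -(1/4)*log2(1/4) = 0.500000; -(1/4)*log2(1/4) = 0.500000. H = 0.518401 + 0.216096 + 0.500000 + 0.500000 = 1.7345

1.7345 bits


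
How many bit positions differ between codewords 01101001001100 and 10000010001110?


Count differing positions: ^ ^ ^ . ^ . ^ ^ . . . . ^ . = 7 differences

7


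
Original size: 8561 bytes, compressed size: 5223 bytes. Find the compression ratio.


Ratio = original / compressed = 8561 / 5223 = 1.6391

1.6391


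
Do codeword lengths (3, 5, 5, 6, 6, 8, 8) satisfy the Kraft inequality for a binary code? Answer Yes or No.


Kraft sum = sum(2^(-l_i)) = 0.2266, need <= 1. Result: satisfied (a binary prefix-free code with these lengths exists)

Yes


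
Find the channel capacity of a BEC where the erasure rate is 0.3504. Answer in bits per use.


C = 1 - epsilon = 1 - 0.3504 = 0.6496

0.6496 bits


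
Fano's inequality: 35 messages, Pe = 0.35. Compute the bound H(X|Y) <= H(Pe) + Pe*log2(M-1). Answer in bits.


H(Pe) = -Pe*log2(Pe) - (1-Pe)*log2(1-Pe) = -0.35*log2(0.35) - 0.65*log2(0.65) = 0.530101 + 0.403967 = 0.9341. Pe*log2(M-1) = 0.35*log2(34) = 1.780612. Bound = H(Pe) + Pe*log2(M-1) = 0.530101 + 0.403967 + 1.780612 = 2.7147

2.7147 bits


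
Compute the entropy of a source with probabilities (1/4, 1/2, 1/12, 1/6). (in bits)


H = -sum(p_i * log2(p_i)). Terms: -(1/4)*log2(1/4) = 0.500000; -(1/2)*log2(1/2) = 0.500000; -(1/12)*log2(1/12) = 0.298747; -(1/6)*log2(1/6) = 0.430827. H = 0.500000 + 0.500000 + 0.298747 + 0.430827 = 1.7296

1.7296 bits


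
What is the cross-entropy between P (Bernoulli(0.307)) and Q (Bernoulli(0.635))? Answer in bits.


H(P,Q) = -p*log2(q) - (1-p)*log2(1-q). -0.307*log2(0.635) = 0.201138; -0.693*log2(0.365) = 1.007644. H(P,Q) = 0.201138 + 1.007644 = 1.2088

1.2088 bits


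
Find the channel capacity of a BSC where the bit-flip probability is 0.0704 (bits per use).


H(p) = -p*log2(p) - (1-p)*log2(1-p) = -0.0704*log2(0.0704) - 0.9296*log2(0.9296) = 0.269511 + 0.097904 = 0.3674. C = 1 - H(p) = 1 - 0.3674 = 0.6326

0.6326 bits


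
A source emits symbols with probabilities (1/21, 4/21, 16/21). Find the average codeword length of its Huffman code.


Huffman construction (repeatedly merge the two least-probable nodes; each merge adds 1 bit to every symbol beneath it): 1/21 + 4/21 = 5/21; 5/21 + 16/21 = 1. Resulting codeword lengths (in the order the probabilities were given): (2, 2, 1). L_avg = sum(p_i * l_i) = 1/21*2 + 4/21*2 + 16/21*1 = 26/21 = 1.2381

1.2381 bits


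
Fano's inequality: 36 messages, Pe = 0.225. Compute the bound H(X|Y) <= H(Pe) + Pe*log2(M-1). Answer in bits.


H(Pe) = -Pe*log2(Pe) - (1-Pe)*log2(1-Pe) = -0.225*log2(0.225) - 0.775*log2(0.775) = 0.484201 + 0.284992 = 0.7692. Pe*log2(M-1) = 0.225*log2(35) = 1.154089. Bound = H(Pe) + Pe*log2(M-1) = 0.484201 + 0.284992 + 1.154089 = 1.9233

1.9233 bits


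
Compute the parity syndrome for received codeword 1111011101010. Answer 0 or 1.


Syndrome = XOR of all bits = 1 XOR 1 XOR 1 XOR 1 XOR 0 XOR 1 XOR 1 XOR 1 XOR 0 XOR 1 XOR 0 XOR 1 XOR 0 = 1

1


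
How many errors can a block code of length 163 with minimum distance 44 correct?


Correction capability = floor((d-1)/2) = floor((44-1)/2) = 21

21 errors


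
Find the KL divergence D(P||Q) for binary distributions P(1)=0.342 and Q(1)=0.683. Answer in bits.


KL = p*log2(p/q) + (1-p)*log2((1-p)/(1-q)) = 0.342*log2(0.342/0.683) + 0.658*log2(0.658/0.317) = 0.352

0.352 bits


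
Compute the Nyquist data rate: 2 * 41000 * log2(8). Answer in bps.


Rate = 2 * B * log2(M) = 2 * 41000 * 3.0 = 246000.0

246000.0 bps


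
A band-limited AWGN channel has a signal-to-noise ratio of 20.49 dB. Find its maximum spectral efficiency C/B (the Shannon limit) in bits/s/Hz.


SNR_linear = 10^(20.49/10) = 111.9438; C/B = log2(1 + SNR_linear) = log2(1 + 111.9438) = 6.8195

6.8195 bits/s/Hz


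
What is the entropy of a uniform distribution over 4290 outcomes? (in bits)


H = log2(n) = log2(4290) = 12.0668

12.0668 bits


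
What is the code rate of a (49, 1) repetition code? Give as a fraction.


Rate = k/n = 1/49

1/49


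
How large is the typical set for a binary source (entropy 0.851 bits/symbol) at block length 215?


log2|A_typical| = nH = 215 * 0.851 = 182.965, so |A_typical| ~ 2^182.965 = 1.197e+55

1.197e+55


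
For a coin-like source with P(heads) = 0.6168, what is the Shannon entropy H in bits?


H = -p*log2(p) - (1-p)*log2(1-p). -0.6168*log2(0.6168) = 0.429987; -0.3832*log2(0.3832) = 0.530284. H = 0.429987 + 0.530284 = 0.9603

0.9603 bits


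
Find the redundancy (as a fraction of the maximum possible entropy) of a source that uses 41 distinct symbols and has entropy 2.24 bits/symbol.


H_max = log2(K) = log2(41) = 5.3576 bits/symbol. Redundancy = 1 - H/H_max = 1 - 2.24/5.3576 = 1 - 0.4181 = 0.5819

0.5819


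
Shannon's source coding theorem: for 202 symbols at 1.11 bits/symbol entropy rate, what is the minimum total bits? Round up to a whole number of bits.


Minimum bits >= n * H = 202 * 1.11 = 224.22, rounded up to a whole number of bits = 225

225 bits


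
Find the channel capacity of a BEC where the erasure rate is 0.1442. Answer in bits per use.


C = 1 - epsilon = 1 - 0.1442 = 0.8558

0.8558 bits


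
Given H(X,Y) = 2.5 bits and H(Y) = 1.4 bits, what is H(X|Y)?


H(X|Y) = H(X,Y) - H(Y) = 2.5 - 1.4 = 1.1

1.1 bits


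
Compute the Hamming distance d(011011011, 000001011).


Count differing positions: . ^ ^ . ^ . . . . = 3 differences

3


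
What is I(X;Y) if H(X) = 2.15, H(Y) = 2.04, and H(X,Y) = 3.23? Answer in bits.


I(X;Y) = H(X) + H(Y) - H(X,Y) = 2.15 + 2.04 - 3.23 = 0.96

0.96 bits


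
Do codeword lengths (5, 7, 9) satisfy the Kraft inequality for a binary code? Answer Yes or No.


Kraft sum = sum(2^(-l_i)) = 0.041, need <= 1. Result: satisfied (a binary prefix-free code with these lengths exists)

Yes


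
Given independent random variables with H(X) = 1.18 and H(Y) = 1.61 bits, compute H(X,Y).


For independent variables, H(X,Y) = H(X) + H(Y) = 1.18 + 1.61 = 2.79

2.79 bits


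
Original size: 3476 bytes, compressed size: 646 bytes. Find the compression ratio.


Ratio = original / compressed = 3476 / 646 = 5.3808

5.3808


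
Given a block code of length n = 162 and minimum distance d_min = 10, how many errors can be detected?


Detection capability = d_min - 1 = 10 - 1 = 9

9 errors


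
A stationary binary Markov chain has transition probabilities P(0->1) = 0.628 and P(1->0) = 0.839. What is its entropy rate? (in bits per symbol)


Stationary distribution: pi_0 = p10/(p01+p10) = 0.5719, pi_1 = 0.4281. Entropy rate H' = pi_0*H(p01) + pi_1*H(p10) = 0.5719*0.9522 + 0.4281*0.6367 = 0.8171

0.8171 bits/symbol


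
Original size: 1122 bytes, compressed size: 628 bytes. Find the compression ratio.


Ratio = original / compressed = 1122 / 628 = 1.7866

1.7866


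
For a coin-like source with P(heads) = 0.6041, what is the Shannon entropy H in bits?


H = -p*log2(p) - (1-p)*log2(1-p). -0.6041*log2(0.6041) = 0.439266; -0.3959*log2(0.3959) = 0.529236. H = 0.439266 + 0.529236 = 0.9685

0.9685 bits


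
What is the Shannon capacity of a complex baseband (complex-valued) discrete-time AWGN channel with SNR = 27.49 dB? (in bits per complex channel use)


SNR_linear = 10^(27.49/10) = 561.048; C = log2(1 + SNR_linear) = log2(1 + 561.048) = 9.1345

9.1345 bits/channel use


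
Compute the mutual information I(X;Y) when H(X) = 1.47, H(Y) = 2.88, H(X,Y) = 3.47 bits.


I(X;Y) = H(X) + H(Y) - H(X,Y) = 1.47 + 2.88 - 3.47 = 0.88

0.88 bits


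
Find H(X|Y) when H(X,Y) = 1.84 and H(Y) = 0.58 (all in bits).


H(X|Y) = H(X,Y) - H(Y) = 1.84 - 0.58 = 1.26

1.26 bits


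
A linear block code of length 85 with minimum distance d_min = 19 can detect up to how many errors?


Detection capability = d_min - 1 = 19 - 1 = 18

18 errors


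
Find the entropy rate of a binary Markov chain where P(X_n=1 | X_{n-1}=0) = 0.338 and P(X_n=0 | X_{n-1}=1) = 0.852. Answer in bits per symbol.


Stationary distribution: pi_0 = p10/(p01+p10) = 0.716, pi_1 = 0.284. Entropy rate H' = pi_0*H(p01) + pi_1*H(p10) = 0.716*0.9229 + 0.284*0.6048 = 0.8325

0.8325 bits/symbol


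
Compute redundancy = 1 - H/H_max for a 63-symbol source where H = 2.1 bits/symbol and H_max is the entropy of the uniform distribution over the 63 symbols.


H_max = log2(K) = log2(63) = 5.9773 bits/symbol. Redundancy = 1 - H/H_max = 1 - 2.1/5.9773 = 1 - 0.3513 = 0.6487

0.6487


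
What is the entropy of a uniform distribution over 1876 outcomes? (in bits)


H = log2(n) = log2(1876) = 10.8734

10.8734 bits


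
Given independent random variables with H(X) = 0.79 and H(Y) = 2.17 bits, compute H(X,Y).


For independent variables, H(X,Y) = H(X) + H(Y) = 0.79 + 2.17 = 2.96

2.96 bits


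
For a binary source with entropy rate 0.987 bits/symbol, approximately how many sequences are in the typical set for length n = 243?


log2|A_typical| = nH = 243 * 0.987 = 239.841, so |A_typical| ~ 2^239.841 = 1.582e+72

1.582e+72


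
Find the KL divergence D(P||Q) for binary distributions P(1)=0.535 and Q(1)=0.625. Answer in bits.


KL = p*log2(p/q) + (1-p)*log2((1-p)/(1-q)) = 0.535*log2(0.535/0.625) + 0.465*log2(0.465/0.375) = 0.0243

0.0243 bits


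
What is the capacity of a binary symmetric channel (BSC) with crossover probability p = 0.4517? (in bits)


H(p) = -p*log2(p) - (1-p)*log2(1-p) = -0.4517*log2(0.4517) - 0.5483*log2(0.5483) = 0.517903 + 0.475356 = 0.9933. C = 1 - H(p) = 1 - 0.9933 = 0.0067

0.0067 bits


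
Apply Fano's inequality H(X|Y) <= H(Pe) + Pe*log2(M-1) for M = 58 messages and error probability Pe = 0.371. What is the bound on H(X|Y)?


H(Pe) = -Pe*log2(Pe) - (1-Pe)*log2(1-Pe) = -0.371*log2(0.371) - 0.629*log2(0.629) = 0.530719 + 0.420718 = 0.9514. Pe*log2(M-1) = 0.371*log2(57) = 2.164002. Bound = H(Pe) + Pe*log2(M-1) = 0.530719 + 0.420718 + 2.164002 = 3.1154

3.1154 bits


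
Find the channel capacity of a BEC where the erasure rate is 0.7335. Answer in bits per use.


C = 1 - epsilon = 1 - 0.7335 = 0.2665

0.2665 bits


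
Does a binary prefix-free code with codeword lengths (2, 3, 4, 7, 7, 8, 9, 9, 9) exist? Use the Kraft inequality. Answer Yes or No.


Kraft sum = sum(2^(-l_i)) = 0.4629, need <= 1. Result: satisfied (a binary prefix-free code with these lengths exists)

Yes


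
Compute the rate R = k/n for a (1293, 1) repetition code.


Rate = k/n = 1/1293

1/1293


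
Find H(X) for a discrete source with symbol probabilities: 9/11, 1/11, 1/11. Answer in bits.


H = -sum(p_i * log2(p_i)). Terms: -(9/11)*log2(9/11) = 0.236869; -(1/11)*log2(1/11) = 0.314494; -(1/11)*log2(1/11) = 0.314494. H = 0.236869 + 0.314494 + 0.314494 = 0.8659

0.8659 bits


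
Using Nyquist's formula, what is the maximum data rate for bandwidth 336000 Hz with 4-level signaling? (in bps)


Rate = 2 * B * log2(M) = 2 * 336000 * 2.0 = 1344000.0

1344000.0 bps


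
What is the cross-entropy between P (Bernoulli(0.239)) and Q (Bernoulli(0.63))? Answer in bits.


H(P,Q) = -p*log2(q) - (1-p)*log2(1-q). -0.239*log2(0.63) = 0.159312; -0.761*log2(0.37) = 1.091581. H(P,Q) = 0.159312 + 1.091581 = 1.2509

1.2509 bits


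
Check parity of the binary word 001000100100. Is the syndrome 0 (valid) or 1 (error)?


Syndrome = XOR of all bits = 0 XOR 0 XOR 1 XOR 0 XOR 0 XOR 0 XOR 1 XOR 0 XOR 0 XOR 1 XOR 0 XOR 0 = 1

1


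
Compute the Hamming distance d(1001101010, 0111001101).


Count differing positions: ^ ^ ^ . ^ . . ^ ^ ^ = 7 differences

7


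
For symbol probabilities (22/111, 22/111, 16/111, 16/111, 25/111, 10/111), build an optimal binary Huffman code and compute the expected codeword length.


Huffman construction (repeatedly merge the two least-probable nodes; each merge adds 1 bit to every symbol beneath it): 10/111 + 16/111 = 26/111; 16/111 + 22/111 = 38/111; 22/111 + 25/111 = 47/111; 26/111 + 38/111 = 64/111; 47/111 + 64/111 = 1. Resulting codeword lengths (in the order the probabilities were given): (3, 2, 3, 3, 2, 3). L_avg = sum(p_i * l_i) = 22/111*3 + 22/111*2 + 16/111*3 + 16/111*3 + 25/111*2 + 10/111*3 = 286/111 = 2.5766

2.5766 bits


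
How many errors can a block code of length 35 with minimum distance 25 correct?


Correction capability = floor((d-1)/2) = floor((25-1)/2) = 12

12 errors


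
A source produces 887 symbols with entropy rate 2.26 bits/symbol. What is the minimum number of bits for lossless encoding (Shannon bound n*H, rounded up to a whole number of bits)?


Minimum bits >= n * H = 887 * 2.26 = 2004.62, rounded up to a whole number of bits = 2005

2005 bits


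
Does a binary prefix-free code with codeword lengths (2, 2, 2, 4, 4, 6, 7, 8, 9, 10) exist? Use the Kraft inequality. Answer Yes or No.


Kraft sum = sum(2^(-l_i)) = 0.9053, need <= 1. Result: satisfied (a binary prefix-free code with these lengths exists)

Yes


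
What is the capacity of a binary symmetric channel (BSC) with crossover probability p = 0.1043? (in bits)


H(p) = -p*log2(p) - (1-p)*log2(1-p) = -0.1043*log2(0.1043) - 0.8957*log2(0.8957) = 0.340142 + 0.142338 = 0.4825. C = 1 - H(p) = 1 - 0.4825 = 0.5175

0.5175 bits


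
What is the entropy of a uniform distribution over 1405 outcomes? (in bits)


H = log2(n) = log2(1405) = 10.4564

10.4564 bits


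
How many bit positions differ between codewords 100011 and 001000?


Count differing positions: ^ . ^ . ^ ^ = 4 differences

4


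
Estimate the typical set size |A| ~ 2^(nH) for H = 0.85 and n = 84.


log2|A_typical| = nH = 84 * 0.85 = 71.4, so |A_typical| ~ 2^71.4 = 3.116e+21

3.116e+21


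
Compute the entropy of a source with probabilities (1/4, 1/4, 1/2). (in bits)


H = -sum(p_i * log2(p_i)). Terms: -(1/4)*log2(1/4) = 0.500000; -(1/4)*log2(1/4) = 0.500000; -(1/2)*log2(1/2) = 0.500000. H = 0.500000 + 0.500000 + 0.500000 = 1.5

1.5 bits


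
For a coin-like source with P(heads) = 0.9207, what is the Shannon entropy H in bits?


H = -p*log2(p) - (1-p)*log2(1-p). -0.9207*log2(0.9207) = 0.109745; -0.0793*log2(0.0793) = 0.289963. H = 0.109745 + 0.289963 = 0.3997

0.3997 bits


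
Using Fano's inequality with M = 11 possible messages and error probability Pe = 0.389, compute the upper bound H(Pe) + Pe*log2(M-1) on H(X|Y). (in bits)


H(Pe) = -Pe*log2(Pe) - (1-Pe)*log2(1-Pe) = -0.389*log2(0.389) - 0.611*log2(0.611) = 0.529879 + 0.434272 = 0.9642. Pe*log2(M-1) = 0.389*log2(10) = 1.292230. Bound = H(Pe) + Pe*log2(M-1) = 0.529879 + 0.434272 + 1.292230 = 2.2564

2.2564 bits


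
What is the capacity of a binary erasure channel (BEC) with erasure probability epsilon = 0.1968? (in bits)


C = 1 - epsilon = 1 - 0.1968 = 0.8032

0.8032 bits


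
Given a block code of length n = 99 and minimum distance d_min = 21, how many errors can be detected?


Detection capability = d_min - 1 = 21 - 1 = 20

20 errors


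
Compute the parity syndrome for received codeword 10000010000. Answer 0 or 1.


Syndrome = XOR of all bits = 1 XOR 0 XOR 0 XOR 0 XOR 0 XOR 0 XOR 1 XOR 0 XOR 0 XOR 0 XOR 0 = 0

0


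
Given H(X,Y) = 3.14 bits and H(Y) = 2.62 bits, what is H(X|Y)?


H(X|Y) = H(X,Y) - H(Y) = 3.14 - 2.62 = 0.52

0.52 bits


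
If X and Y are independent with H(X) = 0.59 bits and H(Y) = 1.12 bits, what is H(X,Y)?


For independent variables, H(X,Y) = H(X) + H(Y) = 0.59 + 1.12 = 1.71

1.71 bits


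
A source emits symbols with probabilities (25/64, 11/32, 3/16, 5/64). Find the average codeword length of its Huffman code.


Huffman construction (repeatedly merge the two least-probable nodes; each merge adds 1 bit to every symbol beneath it): 5/64 + 3/16 = 17/64; 17/64 + 11/32 = 39/64; 25/64 + 39/64 = 1. Resulting codeword lengths (in the order the probabilities were given): (1, 2, 3, 3). L_avg = sum(p_i * l_i) = 25/64*1 + 11/32*2 + 3/16*3 + 5/64*3 = 15/8 = 1.875

1.875 bits


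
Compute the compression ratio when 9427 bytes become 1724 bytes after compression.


Ratio = original / compressed = 9427 / 1724 = 5.4681

5.4681


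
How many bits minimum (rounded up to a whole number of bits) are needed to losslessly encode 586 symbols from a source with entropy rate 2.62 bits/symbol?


Minimum bits >= n * H = 586 * 2.62 = 1535.32, rounded up to a whole number of bits = 1536

1536 bits


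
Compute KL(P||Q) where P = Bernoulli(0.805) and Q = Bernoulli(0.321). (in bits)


KL = p*log2(p/q) + (1-p)*log2((1-p)/(1-q)) = 0.805*log2(0.805/0.321) + 0.195*log2(0.195/0.679) = 0.7168

0.7168 bits


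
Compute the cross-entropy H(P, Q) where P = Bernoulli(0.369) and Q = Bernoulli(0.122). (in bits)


H(P,Q) = -p*log2(q) - (1-p)*log2(1-q). -0.369*log2(0.122) = 1.119932; -0.631*log2(0.878) = 0.118443. H(P,Q) = 1.119932 + 0.118443 = 1.2384

1.2384 bits


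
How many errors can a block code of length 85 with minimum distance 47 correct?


Correction capability = floor((d-1)/2) = floor((47-1)/2) = 23

23 errors


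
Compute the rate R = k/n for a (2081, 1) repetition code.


Rate = k/n = 1/2081

1/2081


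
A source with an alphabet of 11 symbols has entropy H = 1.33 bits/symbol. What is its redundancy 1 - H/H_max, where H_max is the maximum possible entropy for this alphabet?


H_max = log2(K) = log2(11) = 3.4594 bits/symbol. Redundancy = 1 - H/H_max = 1 - 1.33/3.4594 = 1 - 0.3845 = 0.6155

0.6155


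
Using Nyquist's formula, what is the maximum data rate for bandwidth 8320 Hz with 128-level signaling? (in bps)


Rate = 2 * B * log2(M) = 2 * 8320 * 7.0 = 116480.0

116480.0 bps


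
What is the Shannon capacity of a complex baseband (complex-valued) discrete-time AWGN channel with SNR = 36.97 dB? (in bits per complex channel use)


SNR_linear = 10^(36.97/10) = 4977.3708; C = log2(1 + SNR_linear) = log2(1 + 4977.3708) = 12.2815

12.2815 bits/channel use


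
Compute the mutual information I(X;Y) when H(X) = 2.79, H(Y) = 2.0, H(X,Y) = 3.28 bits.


I(X;Y) = H(X) + H(Y) - H(X,Y) = 2.79 + 2.0 - 3.28 = 1.51

1.51 bits


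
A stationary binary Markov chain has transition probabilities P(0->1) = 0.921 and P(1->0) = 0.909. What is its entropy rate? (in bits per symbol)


Stationary distribution: pi_0 = p10/(p01+p10) = 0.4967, pi_1 = 0.5033. Entropy rate H' = pi_0*H(p01) + pi_1*H(p10) = 0.4967*0.3986 + 0.5033*0.4398 = 0.4194

0.4194 bits/symbol


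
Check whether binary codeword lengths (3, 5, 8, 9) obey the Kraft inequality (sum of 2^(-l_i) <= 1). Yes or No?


Kraft sum = sum(2^(-l_i)) = 0.1621, need <= 1. Result: satisfied (a binary prefix-free code with these lengths exists)

Yes


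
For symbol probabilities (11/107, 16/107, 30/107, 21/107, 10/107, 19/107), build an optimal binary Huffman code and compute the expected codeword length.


Huffman construction (repeatedly merge the two least-probable nodes; each merge adds 1 bit to every symbol beneath it): 10/107 + 11/107 = 21/107; 16/107 + 19/107 = 35/107; 21/107 + 21/107 = 42/107; 30/107 + 35/107 = 65/107; 42/107 + 65/107 = 1. Resulting codeword lengths (in the order the probabilities were given): (3, 3, 2, 2, 3, 3). L_avg = sum(p_i * l_i) = 11/107*3 + 16/107*3 + 30/107*2 + 21/107*2 + 10/107*3 + 19/107*3 = 270/107 = 2.5234

2.5234 bits


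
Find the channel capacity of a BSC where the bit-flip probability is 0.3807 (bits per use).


H(p) = -p*log2(p) - (1-p)*log2(1-p) = -0.3807*log2(0.3807) - 0.6193*log2(0.6193) = 0.530419 + 0.428116 = 0.9585. C = 1 - H(p) = 1 - 0.9585 = 0.0415

0.0415 bits


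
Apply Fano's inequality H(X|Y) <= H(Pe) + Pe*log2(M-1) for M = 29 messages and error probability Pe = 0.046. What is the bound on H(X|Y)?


H(Pe) = -Pe*log2(Pe) - (1-Pe)*log2(1-Pe) = -0.046*log2(0.046) - 0.954*log2(0.954) = 0.204342 + 0.064814 = 0.2692. Pe*log2(M-1) = 0.046*log2(28) = 0.221138. Bound = H(Pe) + Pe*log2(M-1) = 0.204342 + 0.064814 + 0.221138 = 0.4903

0.4903 bits


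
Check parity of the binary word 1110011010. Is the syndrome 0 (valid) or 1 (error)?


Syndrome = XOR of all bits = 1 XOR 1 XOR 1 XOR 0 XOR 0 XOR 1 XOR 1 XOR 0 XOR 1 XOR 0 = 0

0


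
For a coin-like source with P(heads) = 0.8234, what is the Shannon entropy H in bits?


H = -p*log2(p) - (1-p)*log2(1-p). -0.8234*log2(0.8234) = 0.230828; -0.1766*log2(0.1766) = 0.441755. H = 0.230828 + 0.441755 = 0.6726

0.6726 bits


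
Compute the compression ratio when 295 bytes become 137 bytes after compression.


Ratio = original / compressed = 295 / 137 = 2.1533

2.1533


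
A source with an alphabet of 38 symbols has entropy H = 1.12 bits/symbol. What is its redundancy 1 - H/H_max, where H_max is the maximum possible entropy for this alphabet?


H_max = log2(K) = log2(38) = 5.2479 bits/symbol. Redundancy = 1 - H/H_max = 1 - 1.12/5.2479 = 1 - 0.2134 = 0.7866

0.7866


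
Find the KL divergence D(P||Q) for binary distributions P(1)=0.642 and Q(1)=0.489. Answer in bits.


KL = p*log2(p/q) + (1-p)*log2((1-p)/(1-q)) = 0.642*log2(0.642/0.489) + 0.358*log2(0.358/0.511) = 0.0684

0.0684 bits


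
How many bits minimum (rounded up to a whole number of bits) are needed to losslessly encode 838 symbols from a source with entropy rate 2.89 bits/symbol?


Minimum bits >= n * H = 838 * 2.89 = 2421.82, rounded up to a whole number of bits = 2422

2422 bits


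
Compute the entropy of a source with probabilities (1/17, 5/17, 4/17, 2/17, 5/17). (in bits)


H = -sum(p_i * log2(p_i)). Terms: -(1/17)*log2(1/17) = 0.240439; -(5/17)*log2(5/17) = 0.519275; -(4/17)*log2(4/17) = 0.491168; -(2/17)*log2(2/17) = 0.363231; -(5/17)*log2(5/17) = 0.519275. H = 0.240439 + 0.519275 + 0.491168 + 0.363231 + 0.519275 = 2.1334

2.1334 bits


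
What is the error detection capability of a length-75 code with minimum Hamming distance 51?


Detection capability = d_min - 1 = 51 - 1 = 50

50 errors


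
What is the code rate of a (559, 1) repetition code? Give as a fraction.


Rate = k/n = 1/559

1/559


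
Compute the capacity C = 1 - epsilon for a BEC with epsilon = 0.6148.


C = 1 - epsilon = 1 - 0.6148 = 0.3852

0.3852 bits


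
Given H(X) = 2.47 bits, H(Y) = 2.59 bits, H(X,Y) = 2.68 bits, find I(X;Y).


I(X;Y) = H(X) + H(Y) - H(X,Y) = 2.47 + 2.59 - 2.68 = 2.38

2.38 bits


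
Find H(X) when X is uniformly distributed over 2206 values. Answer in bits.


H = log2(n) = log2(2206) = 11.1072

11.1072 bits


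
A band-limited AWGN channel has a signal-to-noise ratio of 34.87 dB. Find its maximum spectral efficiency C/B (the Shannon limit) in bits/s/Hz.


SNR_linear = 10^(34.87/10) = 3069.022; C/B = log2(1 + SNR_linear) = log2(1 + 3069.022) = 11.584

11.584 bits/s/Hz


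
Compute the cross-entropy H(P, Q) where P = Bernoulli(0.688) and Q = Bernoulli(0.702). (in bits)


H(P,Q) = -p*log2(q) - (1-p)*log2(1-q). -0.688*log2(0.702) = 0.351194; -0.312*log2(0.298) = 0.544944. H(P,Q) = 0.351194 + 0.544944 = 0.8961

0.8961 bits


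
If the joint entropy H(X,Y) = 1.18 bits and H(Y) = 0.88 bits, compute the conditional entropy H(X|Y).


H(X|Y) = H(X,Y) - H(Y) = 1.18 - 0.88 = 0.3

0.3 bits


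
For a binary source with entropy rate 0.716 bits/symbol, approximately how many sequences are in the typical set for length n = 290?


log2|A_typical| = nH = 290 * 0.716 = 207.64, so |A_typical| ~ 2^207.64 = 3.205e+62

3.205e+62


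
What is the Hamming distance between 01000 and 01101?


Count differing positions: . . ^ . ^ = 2 differences

2


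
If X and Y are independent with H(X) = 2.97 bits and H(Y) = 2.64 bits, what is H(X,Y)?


For independent variables, H(X,Y) = H(X) + H(Y) = 2.97 + 2.64 = 5.61

5.61 bits


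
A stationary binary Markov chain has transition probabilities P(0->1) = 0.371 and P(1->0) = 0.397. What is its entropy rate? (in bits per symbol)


Stationary distribution: pi_0 = p10/(p01+p10) = 0.5169, pi_1 = 0.4831. Entropy rate H' = pi_0*H(p01) + pi_1*H(p10) = 0.5169*0.9514 + 0.4831*0.9692 = 0.96

0.96 bits/symbol


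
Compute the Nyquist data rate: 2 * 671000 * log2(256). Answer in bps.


Rate = 2 * B * log2(M) = 2 * 671000 * 8.0 = 10736000.0

10736000.0 bps


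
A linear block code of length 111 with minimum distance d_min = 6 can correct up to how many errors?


Correction capability = floor((d-1)/2) = floor((6-1)/2) = 2

2 errors


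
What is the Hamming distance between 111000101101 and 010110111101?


Count differing positions: ^ . ^ ^ ^ . . ^ . . . . = 5 differences

5


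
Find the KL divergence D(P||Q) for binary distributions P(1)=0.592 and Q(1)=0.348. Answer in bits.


KL = p*log2(p/q) + (1-p)*log2((1-p)/(1-q)) = 0.592*log2(0.592/0.348) + 0.408*log2(0.408/0.652) = 0.1778

0.1778 bits


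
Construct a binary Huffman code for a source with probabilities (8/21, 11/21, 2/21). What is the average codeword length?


Huffman construction (repeatedly merge the two least-probable nodes; each merge adds 1 bit to every symbol beneath it): 2/21 + 8/21 = 10/21; 10/21 + 11/21 = 1. Resulting codeword lengths (in the order the probabilities were given): (2, 1, 2). L_avg = sum(p_i * l_i) = 8/21*2 + 11/21*1 + 2/21*2 = 31/21 = 1.4762

1.4762 bits


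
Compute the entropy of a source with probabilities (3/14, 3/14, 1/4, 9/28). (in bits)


H = -sum(p_i * log2(p_i)). Terms: -(3/14)*log2(3/14) = 0.476227; -(3/14)*log2(3/14) = 0.476227; -(1/4)*log2(1/4) = 0.500000; -(9/28)*log2(9/28) = 0.526317. H = 0.476227 + 0.476227 + 0.500000 + 0.526317 = 1.9788

1.9788 bits


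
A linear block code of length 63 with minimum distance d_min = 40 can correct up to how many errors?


Correction capability = floor((d-1)/2) = floor((40-1)/2) = 19

19 errors


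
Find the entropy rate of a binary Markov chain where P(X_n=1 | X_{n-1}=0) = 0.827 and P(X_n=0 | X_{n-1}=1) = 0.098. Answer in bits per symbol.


Stationary distribution: pi_0 = p10/(p01+p10) = 0.1059, pi_1 = 0.8941. Entropy rate H' = pi_0*H(p01) + pi_1*H(p10) = 0.1059*0.6645 + 0.8941*0.4626 = 0.484

0.484 bits/symbol


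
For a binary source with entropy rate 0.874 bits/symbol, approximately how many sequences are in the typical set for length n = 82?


log2|A_typical| = nH = 82 * 0.874 = 71.668, so |A_typical| ~ 2^71.668 = 3.752e+21

3.752e+21


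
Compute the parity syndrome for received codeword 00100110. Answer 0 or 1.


Syndrome = XOR of all bits = 0 XOR 0 XOR 1 XOR 0 XOR 0 XOR 1 XOR 1 XOR 0 = 1

1


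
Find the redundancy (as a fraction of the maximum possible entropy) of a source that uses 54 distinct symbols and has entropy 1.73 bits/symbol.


H_max = log2(K) = log2(54) = 5.7549 bits/symbol. Redundancy = 1 - H/H_max = 1 - 1.73/5.7549 = 1 - 0.3006 = 0.6994

0.6994


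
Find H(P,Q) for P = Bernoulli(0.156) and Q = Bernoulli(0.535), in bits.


H(P,Q) = -p*log2(q) - (1-p)*log2(1-q). -0.156*log2(0.535) = 0.140773; -0.844*log2(0.465) = 0.932365. H(P,Q) = 0.140773 + 0.932365 = 1.0731

1.0731 bits


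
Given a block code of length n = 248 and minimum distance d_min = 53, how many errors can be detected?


Detection capability = d_min - 1 = 53 - 1 = 52

52 errors


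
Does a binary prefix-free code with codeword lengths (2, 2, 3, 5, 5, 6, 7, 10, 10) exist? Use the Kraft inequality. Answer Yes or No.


Kraft sum = sum(2^(-l_i)) = 0.7129, need <= 1. Result: satisfied (a binary prefix-free code with these lengths exists)

Yes


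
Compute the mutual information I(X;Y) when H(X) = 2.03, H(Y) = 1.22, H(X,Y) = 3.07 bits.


I(X;Y) = H(X) + H(Y) - H(X,Y) = 2.03 + 1.22 - 3.07 = 0.18

0.18 bits


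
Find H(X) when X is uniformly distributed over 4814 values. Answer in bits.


H = log2(n) = log2(4814) = 12.233

12.233 bits


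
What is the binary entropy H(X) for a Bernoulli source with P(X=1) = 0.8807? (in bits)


H = -p*log2(p) - (1-p)*log2(1-p). -0.8807*log2(0.8807) = 0.161412; -0.1193*log2(0.1193) = 0.365933. H = 0.161412 + 0.365933 = 0.5273

0.5273 bits


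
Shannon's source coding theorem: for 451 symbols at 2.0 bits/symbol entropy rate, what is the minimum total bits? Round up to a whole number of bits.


Minimum bits >= n * H = 451 * 2.0 = 902.0, rounded up to a whole number of bits = 902

902 bits


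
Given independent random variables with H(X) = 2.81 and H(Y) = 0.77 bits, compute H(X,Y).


For independent variables, H(X,Y) = H(X) + H(Y) = 2.81 + 0.77 = 3.58

3.58 bits
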